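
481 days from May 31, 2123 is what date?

Counting forward 481 days from May 31, 2123.
May has 31 days, so 31 − 31 = 0 days remain after May 31, 2123; 481 − 0 = 481 left.
June 2123 has 30 days: 481 − 30 = 451 left.
July 2123 has 31 days: 451 − 31 = 420 left.
August 2123 has 31 days: 420 − 31 = 389 left.
September 2123 has 30 days: 389 − 30 = 359 left.
October 2123 has 31 days: 359 − 31 = 328 left.
November 2123 has 30 days: 328 − 30 = 298 left.
December 2123 has 31 days: 298 − 31 = 267 left.
January 2124 has 31 days: 267 − 31 = 236 left.
February 2124 has 29 days (2124 is a leap year): 236 − 29 = 207 left.
March 2124 has 31 days: 207 − 31 = 176 left.
April 2124 has 30 days: 176 − 30 = 146 left.
May 2124 has 31 days: 146 − 31 = 115 left.
June 2124 has 30 days: 115 − 30 = 85 left.
July 2124 has 31 days: 85 − 31 = 54 left.
August 2124 has 31 days: 54 − 31 = 23 left.
23 days into September 2124 → September 23, 2124.

September 23, 2124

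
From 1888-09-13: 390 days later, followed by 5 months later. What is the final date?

March 8, 1890

Adding 390 days from September 13, 1888:
September has 30 days, so 30 − 13 = 17 days remain after September 13, 1888; 390 − 17 = 373 left.
October 1888 has 31 days: 373 − 31 = 342 left.
November 1888 has 30 days: 342 − 30 = 312 left.
December 1888 has 31 days: 312 − 31 = 281 left.
January 1889 has 31 days: 281 − 31 = 250 left.
February 1889 has 28 days (1889 is not a leap year): 250 − 28 = 222 left.
March 1889 has 31 days: 222 − 31 = 191 left.
April 1889 has 30 days: 191 − 30 = 161 left.
May 1889 has 31 days: 161 − 31 = 130 left.
June 1889 has 30 days: 130 − 30 = 100 left.
July 1889 has 31 days: 100 − 31 = 69 left.
August 1889 has 31 days: 69 − 31 = 38 left.
September 1889 has 30 days: 38 − 30 = 8 left.
8 days into October 1889 → October 8, 1889.
Counting forward 5 months from October 8, 1889:
month 10 + 5 = 15, which is month 3 of year 1890 → March 1890.
Day 8 is valid in March, giving March 8, 1890.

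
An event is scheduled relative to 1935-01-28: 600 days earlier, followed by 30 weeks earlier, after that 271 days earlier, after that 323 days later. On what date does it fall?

December 31, 1932

Going back 600 days from January 28, 1935:
Going back 28 days from January 28, 1935 reaches the end of the previous month; 600 − 28 = 572 left.
December 1934 has 31 days: 572 − 31 = 541 left.
November 1934 has 30 days: 541 − 30 = 511 left.
October 1934 has 31 days: 511 − 31 = 480 left.
September 1934 has 30 days: 480 − 30 = 450 left.
August 1934 has 31 days: 450 − 31 = 419 left.
July 1934 has 31 days: 419 − 31 = 388 left.
June 1934 has 30 days: 388 − 30 = 358 left.
May 1934 has 31 days: 358 − 31 = 327 left.
April 1934 has 30 days: 327 − 30 = 297 left.
March 1934 has 31 days: 297 − 31 = 266 left.
February 1934 has 28 days (1934 is not a leap year): 266 − 28 = 238 left.
January 1934 has 31 days: 238 − 31 = 207 left.
December 1933 has 31 days: 207 − 31 = 176 left.
November 1933 has 30 days: 176 − 30 = 146 left.
October 1933 has 31 days: 146 − 31 = 115 left.
September 1933 has 30 days: 115 − 30 = 85 left.
August 1933 has 31 days: 85 − 31 = 54 left.
July 1933 has 31 days: 54 − 31 = 23 left.
June 1933 has 30 days; 30 − 23 = 7 → June 7, 1933.
Going back 30 weeks (= 210 days) from June 7, 1933:
Going back 7 days from June 7, 1933 reaches the end of the previous month; 210 − 7 = 203 left.
May 1933 has 31 days: 203 − 31 = 172 left.
April 1933 has 30 days: 172 − 30 = 142 left.
March 1933 has 31 days: 142 − 31 = 111 left.
February 1933 has 28 days (1933 is not a leap year): 111 − 28 = 83 left.
January 1933 has 31 days: 83 − 31 = 52 left.
December 1932 has 31 days: 52 − 31 = 21 left.
November 1932 has 30 days; 30 − 21 = 9 → November 9, 1932.
Going back 271 days from November 9, 1932:
Going back 9 days from November 9, 1932 reaches the end of the previous month; 271 − 9 = 262 left.
October 1932 has 31 days: 262 − 31 = 231 left.
September 1932 has 30 days: 231 − 30 = 201 left.
August 1932 has 31 days: 201 − 31 = 170 left.
July 1932 has 31 days: 170 − 31 = 139 left.
June 1932 has 30 days: 139 − 30 = 109 left.
May 1932 has 31 days: 109 − 31 = 78 left.
April 1932 has 30 days: 78 − 30 = 48 left.
March 1932 has 31 days: 48 − 31 = 17 left.
February 1932 has 29 days; 29 − 17 = 12 → February 12, 1932.
Adding 323 days from February 12, 1932:
February has 29 days, so 29 − 12 = 17 days remain after February 12, 1932; 323 − 17 = 306 left.
March 1932 has 31 days: 306 − 31 = 275 left.
April 1932 has 30 days: 275 − 30 = 245 left.
May 1932 has 31 days: 245 − 31 = 214 left.
June 1932 has 30 days: 214 − 30 = 184 left.
July 1932 has 31 days: 184 − 31 = 153 left.
August 1932 has 31 days: 153 − 31 = 122 left.
September 1932 has 30 days: 122 − 30 = 92 left.
October 1932 has 31 days: 92 − 31 = 61 left.
November 1932 has 30 days: 61 − 30 = 31 left.
31 days into December 1932 → December 31, 1932.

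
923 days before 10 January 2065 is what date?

July 2, 2062

Counting back 923 days from January 10, 2065.
Going back 10 days from January 10, 2065 reaches the end of the previous month; 923 − 10 = 913 left.
December 2064 has 31 days: 913 − 31 = 882 left.
November 2064 has 30 days: 882 − 30 = 852 left.
October 2064 has 31 days: 852 − 31 = 821 left.
September 2064 has 30 days: 821 − 30 = 791 left.
August 2064 has 31 days: 791 − 31 = 760 left.
July 2064 has 31 days: 760 − 31 = 729 left.
June 2064 has 30 days: 729 − 30 = 699 left.
May 2064 has 31 days: 699 − 31 = 668 left.
April 2064 has 30 days: 668 − 30 = 638 left.
March 2064 has 31 days: 638 − 31 = 607 left.
February 2064 has 29 days (2064 is a leap year): 607 − 29 = 578 left.
January 2064 has 31 days: 578 − 31 = 547 left.
December 2063 has 31 days: 547 − 31 = 516 left.
November 2063 has 30 days: 516 − 30 = 486 left.
October 2063 has 31 days: 486 − 31 = 455 left.
September 2063 has 30 days: 455 − 30 = 425 left.
August 2063 has 31 days: 425 − 31 = 394 left.
July 2063 has 31 days: 394 − 31 = 363 left.
June 2063 has 30 days: 363 − 30 = 333 left.
May 2063 has 31 days: 333 − 31 = 302 left.
April 2063 has 30 days: 302 − 30 = 272 left.
March 2063 has 31 days: 272 − 31 = 241 left.
February 2063 has 28 days (2063 is not a leap year): 241 − 28 = 213 left.
January 2063 has 31 days: 213 − 31 = 182 left.
December 2062 has 31 days: 182 − 31 = 151 left.
November 2062 has 30 days: 151 − 30 = 121 left.
October 2062 has 31 days: 121 − 31 = 90 left.
September 2062 has 30 days: 90 − 30 = 60 left.
August 2062 has 31 days: 60 − 31 = 29 left.
July 2062 has 31 days; 31 − 29 = 2 → July 2, 2062.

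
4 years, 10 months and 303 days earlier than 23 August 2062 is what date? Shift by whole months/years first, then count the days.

Going back 4 years, 10 months and 303 days from August 23, 2062: first the month/year part, then the days.
-4 years → 2058; month 8 − 10 = -2, which is month 10 of year 2057 → October 2057.
Day 23 is valid in October, giving October 23, 2057.
Now subtract 303 days from October 23, 2057.
Going back 23 days from October 23, 2057 reaches the end of the previous month; 303 − 23 = 280 left.
September 2057 has 30 days: 280 − 30 = 250 left.
August 2057 has 31 days: 250 − 31 = 219 left.
July 2057 has 31 days: 219 − 31 = 188 left.
June 2057 has 30 days: 188 − 30 = 158 left.
May 2057 has 31 days: 158 − 31 = 127 left.
April 2057 has 30 days: 127 − 30 = 97 left.
March 2057 has 31 days: 97 − 31 = 66 left.
February 2057 has 28 days (2057 is not a leap year): 66 − 28 = 38 left.
January 2057 has 31 days: 38 − 31 = 7 left.
December 2056 has 31 days; 31 − 7 = 24 → December 24, 2056.

December 24, 2056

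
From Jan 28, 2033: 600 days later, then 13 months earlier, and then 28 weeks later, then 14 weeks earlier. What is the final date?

November 26, 2033

Counting forward 600 days from January 28, 2033:
January has 31 days, so 31 − 28 = 3 days remain after January 28, 2033; 600 − 3 = 597 left.
February 2033 has 28 days (2033 is not a leap year): 597 − 28 = 569 left.
March 2033 has 31 days: 569 − 31 = 538 left.
April 2033 has 30 days: 538 − 30 = 508 left.
May 2033 has 31 days: 508 − 31 = 477 left.
June 2033 has 30 days: 477 − 30 = 447 left.
July 2033 has 31 days: 447 − 31 = 416 left.
August 2033 has 31 days: 416 − 31 = 385 left.
September 2033 has 30 days: 385 − 30 = 355 left.
October 2033 has 31 days: 355 − 31 = 324 left.
November 2033 has 30 days: 324 − 30 = 294 left.
December 2033 has 31 days: 294 − 31 = 263 left.
January 2034 has 31 days: 263 − 31 = 232 left.
February 2034 has 28 days (2034 is not a leap year): 232 − 28 = 204 left.
March 2034 has 31 days: 204 − 31 = 173 left.
April 2034 has 30 days: 173 − 30 = 143 left.
May 2034 has 31 days: 143 − 31 = 112 left.
June 2034 has 30 days: 112 − 30 = 82 left.
July 2034 has 31 days: 82 − 31 = 51 left.
August 2034 has 31 days: 51 − 31 = 20 left.
20 days into September 2034 → September 20, 2034.
Subtracting 13 months from September 20, 2034:
month 9 − 13 = -4, which is month 8 of year 2033 → August 2033.
Day 20 is valid in August, giving August 20, 2033.
Advancing 28 weeks (= 196 days) from August 20, 2033:
August has 31 days, so 31 − 20 = 11 days remain after August 20, 2033; 196 − 11 = 185 left.
September 2033 has 30 days: 185 − 30 = 155 left.
October 2033 has 31 days: 155 − 31 = 124 left.
November 2033 has 30 days: 124 − 30 = 94 left.
December 2033 has 31 days: 94 − 31 = 63 left.
January 2034 has 31 days: 63 − 31 = 32 left.
February 2034 has 28 days (2034 is not a leap year): 32 − 28 = 4 left.
4 days into March 2034 → March 4, 2034.
Counting back 14 weeks (= 98 days) from March 4, 2034:
Going back 4 days from March 4, 2034 reaches the end of the previous month; 98 − 4 = 94 left.
February 2034 has 28 days (2034 is not a leap year): 94 − 28 = 66 left.
January 2034 has 31 days: 66 − 31 = 35 left.
December 2033 has 31 days: 35 − 31 = 4 left.
November 2033 has 30 days; 30 − 4 = 26 → November 26, 2033.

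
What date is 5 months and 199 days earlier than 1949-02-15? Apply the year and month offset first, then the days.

February 29, 1948

Going back 5 months and 199 days from February 15, 1949: first the month/year part, then the days.
month 2 − 5 = -3, which is month 9 of year 1948 → September 1948.
Day 15 is valid in September, giving September 15, 1948.
Now subtract 199 days from September 15, 1948.
Going back 15 days from September 15, 1948 reaches the end of the previous month; 199 − 15 = 184 left.
August 1948 has 31 days: 184 − 31 = 153 left.
July 1948 has 31 days: 153 − 31 = 122 left.
June 1948 has 30 days: 122 − 30 = 92 left.
May 1948 has 31 days: 92 − 31 = 61 left.
April 1948 has 30 days: 61 − 30 = 31 left.
March 1948 has 31 days: 31 − 31 = 0 left.
February 1948 has 29 days; 29 − 0 = 29 → February 29, 1948.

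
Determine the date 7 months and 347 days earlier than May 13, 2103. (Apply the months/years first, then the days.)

Going back 7 months and 347 days from May 13, 2103: first the month/year part, then the days.
month 5 − 7 = -2, which is month 10 of year 2102 → October 2102.
Day 13 is valid in October, giving October 13, 2102.
Now subtract 347 days from October 13, 2102.
Going back 13 days from October 13, 2102 reaches the end of the previous month; 347 − 13 = 334 left.
September 2102 has 30 days: 334 − 30 = 304 left.
August 2102 has 31 days: 304 − 31 = 273 left.
July 2102 has 31 days: 273 − 31 = 242 left.
June 2102 has 30 days: 242 − 30 = 212 left.
May 2102 has 31 days: 212 − 31 = 181 left.
April 2102 has 30 days: 181 − 30 = 151 left.
March 2102 has 31 days: 151 − 31 = 120 left.
February 2102 has 28 days (2102 is not a leap year): 120 − 28 = 92 left.
January 2102 has 31 days: 92 − 31 = 61 left.
December 2101 has 31 days: 61 − 31 = 30 left.
November 2101 has 30 days: 30 − 30 = 0 left.
October 2101 has 31 days; 31 − 0 = 31 → October 31, 2101.

October 31, 2101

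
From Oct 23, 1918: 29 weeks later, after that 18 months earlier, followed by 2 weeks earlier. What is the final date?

October 31, 1917

Adding 29 weeks (= 203 days) from October 23, 1918:
October has 31 days, so 31 − 23 = 8 days remain after October 23, 1918; 203 − 8 = 195 left.
November 1918 has 30 days: 195 − 30 = 165 left.
December 1918 has 31 days: 165 − 31 = 134 left.
January 1919 has 31 days: 134 − 31 = 103 left.
February 1919 has 28 days (1919 is not a leap year): 103 − 28 = 75 left.
March 1919 has 31 days: 75 − 31 = 44 left.
April 1919 has 30 days: 44 − 30 = 14 left.
14 days into May 1919 → May 14, 1919.
Counting back 18 months from May 14, 1919:
month 5 − 18 = -13, which is month 11 of year 1917 → November 1917.
Day 14 is valid in November, giving November 14, 1917.
Counting back 2 weeks (= 14 days) from November 14, 1917:
Going back 14 days from November 14, 1917 reaches the end of the previous month; 14 − 14 = 0 left.
October 1917 has 31 days; 31 − 0 = 31 → October 31, 1917.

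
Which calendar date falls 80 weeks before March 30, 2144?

September 17, 2142

Counting back 80 weeks = 560 days from March 30, 2144.
Going back 30 days from March 30, 2144 reaches the end of the previous month; 560 − 30 = 530 left.
February 2144 has 29 days (2144 is a leap year): 530 − 29 = 501 left.
January 2144 has 31 days: 501 − 31 = 470 left.
December 2143 has 31 days: 470 − 31 = 439 left.
November 2143 has 30 days: 439 − 30 = 409 left.
October 2143 has 31 days: 409 − 31 = 378 left.
September 2143 has 30 days: 378 − 30 = 348 left.
August 2143 has 31 days: 348 − 31 = 317 left.
July 2143 has 31 days: 317 − 31 = 286 left.
June 2143 has 30 days: 286 − 30 = 256 left.
May 2143 has 31 days: 256 − 31 = 225 left.
April 2143 has 30 days: 225 − 30 = 195 left.
March 2143 has 31 days: 195 − 31 = 164 left.
February 2143 has 28 days (2143 is not a leap year): 164 − 28 = 136 left.
January 2143 has 31 days: 136 − 31 = 105 left.
December 2142 has 31 days: 105 − 31 = 74 left.
November 2142 has 30 days: 74 − 30 = 44 left.
October 2142 has 31 days: 44 − 31 = 13 left.
September 2142 has 30 days; 30 − 13 = 17 → September 17, 2142.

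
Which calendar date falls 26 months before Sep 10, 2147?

Counting back 26 months from September 10, 2147.
month 9 − 26 = -17, which is month 7 of year 2145 → July 2145.
Day 10 is valid in July, giving July 10, 2145.

July 10, 2145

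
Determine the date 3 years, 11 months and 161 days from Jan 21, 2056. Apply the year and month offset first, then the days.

May 30, 2060

Counting forward 3 years, 11 months and 161 days from January 21, 2056: first the month/year part, then the days.
+3 years → 2059; month 1 + 11 = 12 → December 2059.
Day 21 is valid in December, giving December 21, 2059.
Now add 161 days from December 21, 2059.
December has 31 days, so 31 − 21 = 10 days remain after December 21, 2059; 161 − 10 = 151 left.
January 2060 has 31 days: 151 − 31 = 120 left.
February 2060 has 29 days (2060 is a leap year): 120 − 29 = 91 left.
March 2060 has 31 days: 91 − 31 = 60 left.
April 2060 has 30 days: 60 − 30 = 30 left.
30 days into May 2060 → May 30, 2060.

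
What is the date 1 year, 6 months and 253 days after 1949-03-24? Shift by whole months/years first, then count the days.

Adding 1 year, 6 months and 253 days from March 24, 1949: first the month/year part, then the days.
+1 year → 1950; month 3 + 6 = 9 → September 1950.
Day 24 is valid in September, giving September 24, 1950.
Now add 253 days from September 24, 1950.
September has 30 days, so 30 − 24 = 6 days remain after September 24, 1950; 253 − 6 = 247 left.
October 1950 has 31 days: 247 − 31 = 216 left.
November 1950 has 30 days: 216 − 30 = 186 left.
December 1950 has 31 days: 186 − 31 = 155 left.
January 1951 has 31 days: 155 − 31 = 124 left.
February 1951 has 28 days (1951 is not a leap year): 124 − 28 = 96 left.
March 1951 has 31 days: 96 − 31 = 65 left.
April 1951 has 30 days: 65 − 30 = 35 left.
May 1951 has 31 days: 35 − 31 = 4 left.
4 days into June 1951 → June 4, 1951.

June 4, 1951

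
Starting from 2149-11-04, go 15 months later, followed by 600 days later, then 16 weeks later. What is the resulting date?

January 16, 2153

Advancing 15 months from November 4, 2149:
month 11 + 15 = 26, which is month 2 of year 2151 → February 2151.
Day 4 is valid in February, giving February 4, 2151.
Counting forward 600 days from February 4, 2151:
February has 28 days, so 28 − 4 = 24 days remain after February 4, 2151; 600 − 24 = 576 left.
March 2151 has 31 days: 576 − 31 = 545 left.
April 2151 has 30 days: 545 − 30 = 515 left.
May 2151 has 31 days: 515 − 31 = 484 left.
June 2151 has 30 days: 484 − 30 = 454 left.
July 2151 has 31 days: 454 − 31 = 423 left.
August 2151 has 31 days: 423 − 31 = 392 left.
September 2151 has 30 days: 392 − 30 = 362 left.
October 2151 has 31 days: 362 − 31 = 331 left.
November 2151 has 30 days: 331 − 30 = 301 left.
December 2151 has 31 days: 301 − 31 = 270 left.
January 2152 has 31 days: 270 − 31 = 239 left.
February 2152 has 29 days (2152 is a leap year): 239 − 29 = 210 left.
March 2152 has 31 days: 210 − 31 = 179 left.
April 2152 has 30 days: 179 − 30 = 149 left.
May 2152 has 31 days: 149 − 31 = 118 left.
June 2152 has 30 days: 118 − 30 = 88 left.
July 2152 has 31 days: 88 − 31 = 57 left.
August 2152 has 31 days: 57 − 31 = 26 left.
26 days into September 2152 → September 26, 2152.
Adding 16 weeks (= 112 days) from September 26, 2152:
September has 30 days, so 30 − 26 = 4 days remain after September 26, 2152; 112 − 4 = 108 left.
October 2152 has 31 days: 108 − 31 = 77 left.
November 2152 has 30 days: 77 − 30 = 47 left.
December 2152 has 31 days: 47 − 31 = 16 left.
16 days into January 2153 → January 16, 2153.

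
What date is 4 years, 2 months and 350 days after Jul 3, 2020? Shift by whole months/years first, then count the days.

August 19, 2025

Adding 4 years, 2 months and 350 days from July 3, 2020: first the month/year part, then the days.
+4 years → 2024; month 7 + 2 = 9 → September 2024.
Day 3 is valid in September, giving September 3, 2024.
Now add 350 days from September 3, 2024.
September has 30 days, so 30 − 3 = 27 days remain after September 3, 2024; 350 − 27 = 323 left.
October 2024 has 31 days: 323 − 31 = 292 left.
November 2024 has 30 days: 292 − 30 = 262 left.
December 2024 has 31 days: 262 − 31 = 231 left.
January 2025 has 31 days: 231 − 31 = 200 left.
February 2025 has 28 days (2025 is not a leap year): 200 − 28 = 172 left.
March 2025 has 31 days: 172 − 31 = 141 left.
April 2025 has 30 days: 141 − 30 = 111 left.
May 2025 has 31 days: 111 − 31 = 80 left.
June 2025 has 30 days: 80 − 30 = 50 left.
July 2025 has 31 days: 50 − 31 = 19 left.
19 days into August 2025 → August 19, 2025.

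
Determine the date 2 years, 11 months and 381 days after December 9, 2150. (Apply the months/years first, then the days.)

November 25, 2154

Advancing 2 years, 11 months and 381 days from December 9, 2150: first the month/year part, then the days.
+2 years → 2152; month 12 + 11 = 23, which is month 11 of year 2153 → November 2153.
Day 9 is valid in November, giving November 9, 2153.
Now add 381 days from November 9, 2153.
November has 30 days, so 30 − 9 = 21 days remain after November 9, 2153; 381 − 21 = 360 left.
December 2153 has 31 days: 360 − 31 = 329 left.
January 2154 has 31 days: 329 − 31 = 298 left.
February 2154 has 28 days (2154 is not a leap year): 298 − 28 = 270 left.
March 2154 has 31 days: 270 − 31 = 239 left.
April 2154 has 30 days: 239 − 30 = 209 left.
May 2154 has 31 days: 209 − 31 = 178 left.
June 2154 has 30 days: 178 − 30 = 148 left.
July 2154 has 31 days: 148 − 31 = 117 left.
August 2154 has 31 days: 117 − 31 = 86 left.
September 2154 has 30 days: 86 − 30 = 56 left.
October 2154 has 31 days: 56 − 31 = 25 left.
25 days into November 2154 → November 25, 2154.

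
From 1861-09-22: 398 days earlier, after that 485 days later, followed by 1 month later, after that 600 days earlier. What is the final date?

May 28, 1860

Counting back 398 days from September 22, 1861:
Going back 22 days from September 22, 1861 reaches the end of the previous month; 398 − 22 = 376 left.
August 1861 has 31 days: 376 − 31 = 345 left.
July 1861 has 31 days: 345 − 31 = 314 left.
June 1861 has 30 days: 314 − 30 = 284 left.
May 1861 has 31 days: 284 − 31 = 253 left.
April 1861 has 30 days: 253 − 30 = 223 left.
March 1861 has 31 days: 223 − 31 = 192 left.
February 1861 has 28 days (1861 is not a leap year): 192 − 28 = 164 left.
January 1861 has 31 days: 164 − 31 = 133 left.
December 1860 has 31 days: 133 − 31 = 102 left.
November 1860 has 30 days: 102 − 30 = 72 left.
October 1860 has 31 days: 72 − 31 = 41 left.
September 1860 has 30 days: 41 − 30 = 11 left.
August 1860 has 31 days; 31 − 11 = 20 → August 20, 1860.
Counting forward 485 days from August 20, 1860:
August has 31 days, so 31 − 20 = 11 days remain after August 20, 1860; 485 − 11 = 474 left.
September 1860 has 30 days: 474 − 30 = 444 left.
October 1860 has 31 days: 444 − 31 = 413 left.
November 1860 has 30 days: 413 − 30 = 383 left.
December 1860 has 31 days: 383 − 31 = 352 left.
January 1861 has 31 days: 352 − 31 = 321 left.
February 1861 has 28 days (1861 is not a leap year): 321 − 28 = 293 left.
March 1861 has 31 days: 293 − 31 = 262 left.
April 1861 has 30 days: 262 − 30 = 232 left.
May 1861 has 31 days: 232 − 31 = 201 left.
June 1861 has 30 days: 201 − 30 = 171 left.
July 1861 has 31 days: 171 − 31 = 140 left.
August 1861 has 31 days: 140 − 31 = 109 left.
September 1861 has 30 days: 109 − 30 = 79 left.
October 1861 has 31 days: 79 − 31 = 48 left.
November 1861 has 30 days: 48 − 30 = 18 left.
18 days into December 1861 → December 18, 1861.
Adding 1 month from December 18, 1861:
month 12 + 1 = 13, which is month 1 of year 1862 → January 1862.
Day 18 is valid in January, giving January 18, 1862.
Going back 600 days from January 18, 1862:
Going back 18 days from January 18, 1862 reaches the end of the previous month; 600 − 18 = 582 left.
December 1861 has 31 days: 582 − 31 = 551 left.
November 1861 has 30 days: 551 − 30 = 521 left.
October 1861 has 31 days: 521 − 31 = 490 left.
September 1861 has 30 days: 490 − 30 = 460 left.
August 1861 has 31 days: 460 − 31 = 429 left.
July 1861 has 31 days: 429 − 31 = 398 left.
June 1861 has 30 days: 398 − 30 = 368 left.
May 1861 has 31 days: 368 − 31 = 337 left.
April 1861 has 30 days: 337 − 30 = 307 left.
March 1861 has 31 days: 307 − 31 = 276 left.
February 1861 has 28 days (1861 is not a leap year): 276 − 28 = 248 left.
January 1861 has 31 days: 248 − 31 = 217 left.
December 1860 has 31 days: 217 − 31 = 186 left.
November 1860 has 30 days: 186 − 30 = 156 left.
October 1860 has 31 days: 156 − 31 = 125 left.
September 1860 has 30 days: 125 − 30 = 95 left.
August 1860 has 31 days: 95 − 31 = 64 left.
July 1860 has 31 days: 64 − 31 = 33 left.
June 1860 has 30 days: 33 − 30 = 3 left.
May 1860 has 31 days; 31 − 3 = 28 → May 28, 1860.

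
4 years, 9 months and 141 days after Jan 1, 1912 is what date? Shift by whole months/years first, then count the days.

Advancing 4 years, 9 months and 141 days from January 1, 1912: first the month/year part, then the days.
+4 years → 1916; month 1 + 9 = 10 → October 1916.
Day 1 is valid in October, giving October 1, 1916.
Now add 141 days from October 1, 1916.
October has 31 days, so 31 − 1 = 30 days remain after October 1, 1916; 141 − 30 = 111 left.
November 1916 has 30 days: 111 − 30 = 81 left.
December 1916 has 31 days: 81 − 31 = 50 left.
January 1917 has 31 days: 50 − 31 = 19 left.
19 days into February 1917 → February 19, 1917.

February 19, 1917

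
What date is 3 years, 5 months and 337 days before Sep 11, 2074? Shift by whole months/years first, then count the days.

Counting back 3 years, 5 months and 337 days from September 11, 2074: first the month/year part, then the days.
-3 years → 2071; month 9 − 5 = 4 → April 2071.
Day 11 is valid in April, giving April 11, 2071.
Now subtract 337 days from April 11, 2071.
Going back 11 days from April 11, 2071 reaches the end of the previous month; 337 − 11 = 326 left.
March 2071 has 31 days: 326 − 31 = 295 left.
February 2071 has 28 days (2071 is not a leap year): 295 − 28 = 267 left.
January 2071 has 31 days: 267 − 31 = 236 left.
December 2070 has 31 days: 236 − 31 = 205 left.
November 2070 has 30 days: 205 − 30 = 175 left.
October 2070 has 31 days: 175 − 31 = 144 left.
September 2070 has 30 days: 144 − 30 = 114 left.
August 2070 has 31 days: 114 − 31 = 83 left.
July 2070 has 31 days: 83 − 31 = 52 left.
June 2070 has 30 days: 52 − 30 = 22 left.
May 2070 has 31 days; 31 − 22 = 9 → May 9, 2070.

May 9, 2070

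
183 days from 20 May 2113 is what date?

November 19, 2113

Counting forward 183 days from May 20, 2113.
May has 31 days, so 31 − 20 = 11 days remain after May 20, 2113; 183 − 11 = 172 left.
June 2113 has 30 days: 172 − 30 = 142 left.
July 2113 has 31 days: 142 − 31 = 111 left.
August 2113 has 31 days: 111 − 31 = 80 left.
September 2113 has 30 days: 80 − 30 = 50 left.
October 2113 has 31 days: 50 − 31 = 19 left.
19 days into November 2113 → November 19, 2113.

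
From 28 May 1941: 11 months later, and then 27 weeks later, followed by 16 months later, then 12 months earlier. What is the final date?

Adding 11 months from May 28, 1941:
month 5 + 11 = 16, which is month 4 of year 1942 → April 1942.
Day 28 is valid in April, giving April 28, 1942.
Adding 27 weeks (= 189 days) from April 28, 1942:
April has 30 days, so 30 − 28 = 2 days remain after April 28, 1942; 189 − 2 = 187 left.
May 1942 has 31 days: 187 − 31 = 156 left.
June 1942 has 30 days: 156 − 30 = 126 left.
July 1942 has 31 days: 126 − 31 = 95 left.
August 1942 has 31 days: 95 − 31 = 64 left.
September 1942 has 30 days: 64 − 30 = 34 left.
October 1942 has 31 days: 34 − 31 = 3 left.
3 days into November 1942 → November 3, 1942.
Adding 16 months from November 3, 1942:
month 11 + 16 = 27, which is month 3 of year 1944 → March 1944.
Day 3 is valid in March, giving March 3, 1944.
Going back 12 months from March 3, 1944:
month 3 − 12 = -9, which is month 3 of year 1943 → March 1943.
Day 3 is valid in March, giving March 3, 1943.

March 3, 1943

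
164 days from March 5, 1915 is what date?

Counting forward 164 days from March 5, 1915.
March has 31 days, so 31 − 5 = 26 days remain after March 5, 1915; 164 − 26 = 138 left.
April 1915 has 30 days: 138 − 30 = 108 left.
May 1915 has 31 days: 108 − 31 = 77 left.
June 1915 has 30 days: 77 − 30 = 47 left.
July 1915 has 31 days: 47 − 31 = 16 left.
16 days into August 1915 → August 16, 1915.

August 16, 1915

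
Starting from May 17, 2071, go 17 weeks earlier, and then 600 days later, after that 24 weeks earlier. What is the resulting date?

March 25, 2072

Going back 17 weeks (= 119 days) from May 17, 2071:
Going back 17 days from May 17, 2071 reaches the end of the previous month; 119 − 17 = 102 left.
April 2071 has 30 days: 102 − 30 = 72 left.
March 2071 has 31 days: 72 − 31 = 41 left.
February 2071 has 28 days (2071 is not a leap year): 41 − 28 = 13 left.
January 2071 has 31 days; 31 − 13 = 18 → January 18, 2071.
Adding 600 days from January 18, 2071:
January has 31 days, so 31 − 18 = 13 days remain after January 18, 2071; 600 − 13 = 587 left.
February 2071 has 28 days (2071 is not a leap year): 587 − 28 = 559 left.
March 2071 has 31 days: 559 − 31 = 528 left.
April 2071 has 30 days: 528 − 30 = 498 left.
May 2071 has 31 days: 498 − 31 = 467 left.
June 2071 has 30 days: 467 − 30 = 437 left.
July 2071 has 31 days: 437 − 31 = 406 left.
August 2071 has 31 days: 406 − 31 = 375 left.
September 2071 has 30 days: 375 − 30 = 345 left.
October 2071 has 31 days: 345 − 31 = 314 left.
November 2071 has 30 days: 314 − 30 = 284 left.
December 2071 has 31 days: 284 − 31 = 253 left.
January 2072 has 31 days: 253 − 31 = 222 left.
February 2072 has 29 days (2072 is a leap year): 222 − 29 = 193 left.
March 2072 has 31 days: 193 − 31 = 162 left.
April 2072 has 30 days: 162 − 30 = 132 left.
May 2072 has 31 days: 132 − 31 = 101 left.
June 2072 has 30 days: 101 − 30 = 71 left.
July 2072 has 31 days: 71 − 31 = 40 left.
August 2072 has 31 days: 40 − 31 = 9 left.
9 days into September 2072 → September 9, 2072.
Subtracting 24 weeks (= 168 days) from September 9, 2072:
Going back 9 days from September 9, 2072 reaches the end of the previous month; 168 − 9 = 159 left.
August 2072 has 31 days: 159 − 31 = 128 left.
July 2072 has 31 days: 128 − 31 = 97 left.
June 2072 has 30 days: 97 − 30 = 67 left.
May 2072 has 31 days: 67 − 31 = 36 left.
April 2072 has 30 days: 36 − 30 = 6 left.
March 2072 has 31 days; 31 − 6 = 25 → March 25, 2072.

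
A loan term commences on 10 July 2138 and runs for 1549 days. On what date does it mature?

October 6, 2142

Counting forward 1549 days from July 10, 2138.
July has 31 days, so 31 − 10 = 21 days remain after July 10, 2138; 1549 − 21 = 1528 left.
August 2138 has 31 days: 1528 − 31 = 1497 left.
September 2138 has 30 days: 1497 − 30 = 1467 left.
October 2138 has 31 days: 1467 − 31 = 1436 left.
November 2138 has 30 days: 1436 − 30 = 1406 left.
December 2138 has 31 days: 1406 − 31 = 1375 left.
January 2139 has 31 days: 1375 − 31 = 1344 left.
February 2139 has 28 days (2139 is not a leap year): 1344 − 28 = 1316 left.
March 2139 has 31 days: 1316 − 31 = 1285 left.
April 2139 has 30 days: 1285 − 30 = 1255 left.
May 2139 has 31 days: 1255 − 31 = 1224 left.
June 2139 has 30 days: 1224 − 30 = 1194 left.
July 2139 has 31 days: 1194 − 31 = 1163 left.
August 2139 has 31 days: 1163 − 31 = 1132 left.
September 2139 has 30 days: 1132 − 30 = 1102 left.
October 2139 has 31 days: 1102 − 31 = 1071 left.
November 2139 has 30 days: 1071 − 30 = 1041 left.
December 2139 has 31 days: 1041 − 31 = 1010 left.
January 2140 has 31 days: 1010 − 31 = 979 left.
February 2140 has 29 days (2140 is a leap year): 979 − 29 = 950 left.
March 2140 has 31 days: 950 − 31 = 919 left.
April 2140 has 30 days: 919 − 30 = 889 left.
May 2140 has 31 days: 889 − 31 = 858 left.
June 2140 has 30 days: 858 − 30 = 828 left.
July 2140 has 31 days: 828 − 31 = 797 left.
August 2140 has 31 days: 797 − 31 = 766 left.
September 2140 has 30 days: 766 − 30 = 736 left.
October 2140 has 31 days: 736 − 31 = 705 left.
November 2140 has 30 days: 705 − 30 = 675 left.
December 2140 has 31 days: 675 − 31 = 644 left.
January 2141 has 31 days: 644 − 31 = 613 left.
February 2141 has 28 days (2141 is not a leap year): 613 − 28 = 585 left.
March 2141 has 31 days: 585 − 31 = 554 left.
April 2141 has 30 days: 554 − 30 = 524 left.
May 2141 has 31 days: 524 − 31 = 493 left.
June 2141 has 30 days: 493 − 30 = 463 left.
July 2141 has 31 days: 463 − 31 = 432 left.
August 2141 has 31 days: 432 − 31 = 401 left.
September 2141 has 30 days: 401 − 30 = 371 left.
October 2141 has 31 days: 371 − 31 = 340 left.
November 2141 has 30 days: 340 − 30 = 310 left.
December 2141 has 31 days: 310 − 31 = 279 left.
January 2142 has 31 days: 279 − 31 = 248 left.
February 2142 has 28 days (2142 is not a leap year): 248 − 28 = 220 left.
March 2142 has 31 days: 220 − 31 = 189 left.
April 2142 has 30 days: 189 − 30 = 159 left.
May 2142 has 31 days: 159 − 31 = 128 left.
June 2142 has 30 days: 128 − 30 = 98 left.
July 2142 has 31 days: 98 − 31 = 67 left.
August 2142 has 31 days: 67 − 31 = 36 left.
September 2142 has 30 days: 36 − 30 = 6 left.
6 days into October 2142 → October 6, 2142.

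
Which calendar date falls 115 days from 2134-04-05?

Counting forward 115 days from April 5, 2134.
April has 30 days, so 30 − 5 = 25 days remain after April 5, 2134; 115 − 25 = 90 left.
May 2134 has 31 days: 90 − 31 = 59 left.
June 2134 has 30 days: 59 − 30 = 29 left.
29 days into July 2134 → July 29, 2134.

July 29, 2134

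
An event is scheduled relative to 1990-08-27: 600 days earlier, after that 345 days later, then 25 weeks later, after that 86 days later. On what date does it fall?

September 2, 1990

Subtracting 600 days from August 27, 1990:
Going back 27 days from August 27, 1990 reaches the end of the previous month; 600 − 27 = 573 left.
July 1990 has 31 days: 573 − 31 = 542 left.
June 1990 has 30 days: 542 − 30 = 512 left.
May 1990 has 31 days: 512 − 31 = 481 left.
April 1990 has 30 days: 481 − 30 = 451 left.
March 1990 has 31 days: 451 − 31 = 420 left.
February 1990 has 28 days (1990 is not a leap year): 420 − 28 = 392 left.
January 1990 has 31 days: 392 − 31 = 361 left.
December 1989 has 31 days: 361 − 31 = 330 left.
November 1989 has 30 days: 330 − 30 = 300 left.
October 1989 has 31 days: 300 − 31 = 269 left.
September 1989 has 30 days: 269 − 30 = 239 left.
August 1989 has 31 days: 239 − 31 = 208 left.
July 1989 has 31 days: 208 − 31 = 177 left.
June 1989 has 30 days: 177 − 30 = 147 left.
May 1989 has 31 days: 147 − 31 = 116 left.
April 1989 has 30 days: 116 − 30 = 86 left.
March 1989 has 31 days: 86 − 31 = 55 left.
February 1989 has 28 days (1989 is not a leap year): 55 − 28 = 27 left.
January 1989 has 31 days; 31 − 27 = 4 → January 4, 1989.
Adding 345 days from January 4, 1989:
January has 31 days, so 31 − 4 = 27 days remain after January 4, 1989; 345 − 27 = 318 left.
February 1989 has 28 days (1989 is not a leap year): 318 − 28 = 290 left.
March 1989 has 31 days: 290 − 31 = 259 left.
April 1989 has 30 days: 259 − 30 = 229 left.
May 1989 has 31 days: 229 − 31 = 198 left.
June 1989 has 30 days: 198 − 30 = 168 left.
July 1989 has 31 days: 168 − 31 = 137 left.
August 1989 has 31 days: 137 − 31 = 106 left.
September 1989 has 30 days: 106 − 30 = 76 left.
October 1989 has 31 days: 76 − 31 = 45 left.
November 1989 has 30 days: 45 − 30 = 15 left.
15 days into December 1989 → December 15, 1989.
Counting forward 25 weeks (= 175 days) from December 15, 1989:
December has 31 days, so 31 − 15 = 16 days remain after December 15, 1989; 175 − 16 = 159 left.
January 1990 has 31 days: 159 − 31 = 128 left.
February 1990 has 28 days (1990 is not a leap year): 128 − 28 = 100 left.
March 1990 has 31 days: 100 − 31 = 69 left.
April 1990 has 30 days: 69 − 30 = 39 left.
May 1990 has 31 days: 39 − 31 = 8 left.
8 days into June 1990 → June 8, 1990.
Advancing 86 days from June 8, 1990:
June has 30 days, so 30 − 8 = 22 days remain after June 8, 1990; 86 − 22 = 64 left.
July 1990 has 31 days: 64 − 31 = 33 left.
August 1990 has 31 days: 33 − 31 = 2 left.
2 days into September 1990 → September 2, 1990.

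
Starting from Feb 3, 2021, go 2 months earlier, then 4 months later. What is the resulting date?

April 3, 2021

Subtracting 2 months from February 3, 2021:
month 2 − 2 = 0, which is month 12 of year 2020 → December 2020.
Day 3 is valid in December, giving December 3, 2020.
Advancing 4 months from December 3, 2020:
month 12 + 4 = 16, which is month 4 of year 2021 → April 2021.
Day 3 is valid in April, giving April 3, 2021.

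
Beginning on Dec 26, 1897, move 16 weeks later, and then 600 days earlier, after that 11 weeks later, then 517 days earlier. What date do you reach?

June 12, 1895

Advancing 16 weeks (= 112 days) from December 26, 1897:
December has 31 days, so 31 − 26 = 5 days remain after December 26, 1897; 112 − 5 = 107 left.
January 1898 has 31 days: 107 − 31 = 76 left.
February 1898 has 28 days (1898 is not a leap year): 76 − 28 = 48 left.
March 1898 has 31 days: 48 − 31 = 17 left.
17 days into April 1898 → April 17, 1898.
Counting back 600 days from April 17, 1898:
Going back 17 days from April 17, 1898 reaches the end of the previous month; 600 − 17 = 583 left.
March 1898 has 31 days: 583 − 31 = 552 left.
February 1898 has 28 days (1898 is not a leap year): 552 − 28 = 524 left.
January 1898 has 31 days: 524 − 31 = 493 left.
December 1897 has 31 days: 493 − 31 = 462 left.
November 1897 has 30 days: 462 − 30 = 432 left.
October 1897 has 31 days: 432 − 31 = 401 left.
September 1897 has 30 days: 401 − 30 = 371 left.
August 1897 has 31 days: 371 − 31 = 340 left.
July 1897 has 31 days: 340 − 31 = 309 left.
June 1897 has 30 days: 309 − 30 = 279 left.
May 1897 has 31 days: 279 − 31 = 248 left.
April 1897 has 30 days: 248 − 30 = 218 left.
March 1897 has 31 days: 218 − 31 = 187 left.
February 1897 has 28 days (1897 is not a leap year): 187 − 28 = 159 left.
January 1897 has 31 days: 159 − 31 = 128 left.
December 1896 has 31 days: 128 − 31 = 97 left.
November 1896 has 30 days: 97 − 30 = 67 left.
October 1896 has 31 days: 67 − 31 = 36 left.
September 1896 has 30 days: 36 − 30 = 6 left.
August 1896 has 31 days; 31 − 6 = 25 → August 25, 1896.
Advancing 11 weeks (= 77 days) from August 25, 1896:
August has 31 days, so 31 − 25 = 6 days remain after August 25, 1896; 77 − 6 = 71 left.
September 1896 has 30 days: 71 − 30 = 41 left.
October 1896 has 31 days: 41 − 31 = 10 left.
10 days into November 1896 → November 10, 1896.
Subtracting 517 days from November 10, 1896:
Going back 10 days from November 10, 1896 reaches the end of the previous month; 517 − 10 = 507 left.
October 1896 has 31 days: 507 − 31 = 476 left.
September 1896 has 30 days: 476 − 30 = 446 left.
August 1896 has 31 days: 446 − 31 = 415 left.
July 1896 has 31 days: 415 − 31 = 384 left.
June 1896 has 30 days: 384 − 30 = 354 left.
May 1896 has 31 days: 354 − 31 = 323 left.
April 1896 has 30 days: 323 − 30 = 293 left.
March 1896 has 31 days: 293 − 31 = 262 left.
February 1896 has 29 days (1896 is a leap year): 262 − 29 = 233 left.
January 1896 has 31 days: 233 − 31 = 202 left.
December 1895 has 31 days: 202 − 31 = 171 left.
November 1895 has 30 days: 171 − 30 = 141 left.
October 1895 has 31 days: 141 − 31 = 110 left.
September 1895 has 30 days: 110 − 30 = 80 left.
August 1895 has 31 days: 80 − 31 = 49 left.
July 1895 has 31 days: 49 − 31 = 18 left.
June 1895 has 30 days; 30 − 18 = 12 → June 12, 1895.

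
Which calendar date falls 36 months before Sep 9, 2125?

Subtracting 36 months from September 9, 2125.
month 9 − 36 = -27, which is month 9 of year 2122 → September 2122.
Day 9 is valid in September, giving September 9, 2122.

September 9, 2122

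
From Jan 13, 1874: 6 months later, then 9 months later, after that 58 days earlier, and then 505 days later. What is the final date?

Advancing 6 months from January 13, 1874:
month 1 + 6 = 7 → July 1874.
Day 13 is valid in July, giving July 13, 1874.
Counting forward 9 months from July 13, 1874:
month 7 + 9 = 16, which is month 4 of year 1875 → April 1875.
Day 13 is valid in April, giving April 13, 1875.
Subtracting 58 days from April 13, 1875:
Going back 13 days from April 13, 1875 reaches the end of the previous month; 58 − 13 = 45 left.
March 1875 has 31 days: 45 − 31 = 14 left.
February 1875 has 28 days; 28 − 14 = 14 → February 14, 1875.
Advancing 505 days from February 14, 1875:
February has 28 days, so 28 − 14 = 14 days remain after February 14, 1875; 505 − 14 = 491 left.
March 1875 has 31 days: 491 − 31 = 460 left.
April 1875 has 30 days: 460 − 30 = 430 left.
May 1875 has 31 days: 430 − 31 = 399 left.
June 1875 has 30 days: 399 − 30 = 369 left.
July 1875 has 31 days: 369 − 31 = 338 left.
August 1875 has 31 days: 338 − 31 = 307 left.
September 1875 has 30 days: 307 − 30 = 277 left.
October 1875 has 31 days: 277 − 31 = 246 left.
November 1875 has 30 days: 246 − 30 = 216 left.
December 1875 has 31 days: 216 − 31 = 185 left.
January 1876 has 31 days: 185 − 31 = 154 left.
February 1876 has 29 days (1876 is a leap year): 154 − 29 = 125 left.
March 1876 has 31 days: 125 − 31 = 94 left.
April 1876 has 30 days: 94 − 30 = 64 left.
May 1876 has 31 days: 64 − 31 = 33 left.
June 1876 has 30 days: 33 − 30 = 3 left.
3 days into July 1876 → July 3, 1876.

July 3, 1876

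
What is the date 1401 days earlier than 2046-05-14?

Going back 1401 days from May 14, 2046.
Going back 14 days from May 14, 2046 reaches the end of the previous month; 1401 − 14 = 1387 left.
April 2046 has 30 days: 1387 − 30 = 1357 left.
March 2046 has 31 days: 1357 − 31 = 1326 left.
February 2046 has 28 days (2046 is not a leap year): 1326 − 28 = 1298 left.
January 2046 has 31 days: 1298 − 31 = 1267 left.
December 2045 has 31 days: 1267 − 31 = 1236 left.
November 2045 has 30 days: 1236 − 30 = 1206 left.
October 2045 has 31 days: 1206 − 31 = 1175 left.
September 2045 has 30 days: 1175 − 30 = 1145 left.
August 2045 has 31 days: 1145 − 31 = 1114 left.
July 2045 has 31 days: 1114 − 31 = 1083 left.
June 2045 has 30 days: 1083 − 30 = 1053 left.
May 2045 has 31 days: 1053 − 31 = 1022 left.
April 2045 has 30 days: 1022 − 30 = 992 left.
March 2045 has 31 days: 992 − 31 = 961 left.
February 2045 has 28 days (2045 is not a leap year): 961 − 28 = 933 left.
January 2045 has 31 days: 933 − 31 = 902 left.
December 2044 has 31 days: 902 − 31 = 871 left.
November 2044 has 30 days: 871 − 30 = 841 left.
October 2044 has 31 days: 841 − 31 = 810 left.
September 2044 has 30 days: 810 − 30 = 780 left.
August 2044 has 31 days: 780 − 31 = 749 left.
July 2044 has 31 days: 749 − 31 = 718 left.
June 2044 has 30 days: 718 − 30 = 688 left.
May 2044 has 31 days: 688 − 31 = 657 left.
April 2044 has 30 days: 657 − 30 = 627 left.
March 2044 has 31 days: 627 − 31 = 596 left.
February 2044 has 29 days (2044 is a leap year): 596 − 29 = 567 left.
January 2044 has 31 days: 567 − 31 = 536 left.
December 2043 has 31 days: 536 − 31 = 505 left.
November 2043 has 30 days: 505 − 30 = 475 left.
October 2043 has 31 days: 475 − 31 = 444 left.
September 2043 has 30 days: 444 − 30 = 414 left.
August 2043 has 31 days: 414 − 31 = 383 left.
July 2043 has 31 days: 383 − 31 = 352 left.
June 2043 has 30 days: 352 − 30 = 322 left.
May 2043 has 31 days: 322 − 31 = 291 left.
April 2043 has 30 days: 291 − 30 = 261 left.
March 2043 has 31 days: 261 − 31 = 230 left.
February 2043 has 28 days (2043 is not a leap year): 230 − 28 = 202 left.
January 2043 has 31 days: 202 − 31 = 171 left.
December 2042 has 31 days: 171 − 31 = 140 left.
November 2042 has 30 days: 140 − 30 = 110 left.
October 2042 has 31 days: 110 − 31 = 79 left.
September 2042 has 30 days: 79 − 30 = 49 left.
August 2042 has 31 days: 49 − 31 = 18 left.
July 2042 has 31 days; 31 − 18 = 13 → July 13, 2042.

July 13, 2042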